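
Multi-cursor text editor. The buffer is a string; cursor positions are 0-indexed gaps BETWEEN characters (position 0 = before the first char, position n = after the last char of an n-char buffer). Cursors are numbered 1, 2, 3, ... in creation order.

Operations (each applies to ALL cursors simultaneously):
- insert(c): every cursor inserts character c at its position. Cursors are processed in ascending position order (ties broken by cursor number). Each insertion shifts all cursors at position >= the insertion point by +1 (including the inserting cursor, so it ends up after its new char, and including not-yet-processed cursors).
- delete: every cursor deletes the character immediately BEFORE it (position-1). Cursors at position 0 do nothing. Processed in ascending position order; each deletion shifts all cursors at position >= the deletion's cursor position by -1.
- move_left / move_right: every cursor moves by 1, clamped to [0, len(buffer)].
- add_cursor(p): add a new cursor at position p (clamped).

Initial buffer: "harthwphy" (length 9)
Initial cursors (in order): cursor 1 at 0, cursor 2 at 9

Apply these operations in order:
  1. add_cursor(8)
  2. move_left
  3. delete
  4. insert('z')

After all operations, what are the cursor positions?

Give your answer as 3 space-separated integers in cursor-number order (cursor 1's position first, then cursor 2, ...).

After op 1 (add_cursor(8)): buffer="harthwphy" (len 9), cursors c1@0 c3@8 c2@9, authorship .........
After op 2 (move_left): buffer="harthwphy" (len 9), cursors c1@0 c3@7 c2@8, authorship .........
After op 3 (delete): buffer="harthwy" (len 7), cursors c1@0 c2@6 c3@6, authorship .......
After op 4 (insert('z')): buffer="zharthwzzy" (len 10), cursors c1@1 c2@9 c3@9, authorship 1......23.

Answer: 1 9 9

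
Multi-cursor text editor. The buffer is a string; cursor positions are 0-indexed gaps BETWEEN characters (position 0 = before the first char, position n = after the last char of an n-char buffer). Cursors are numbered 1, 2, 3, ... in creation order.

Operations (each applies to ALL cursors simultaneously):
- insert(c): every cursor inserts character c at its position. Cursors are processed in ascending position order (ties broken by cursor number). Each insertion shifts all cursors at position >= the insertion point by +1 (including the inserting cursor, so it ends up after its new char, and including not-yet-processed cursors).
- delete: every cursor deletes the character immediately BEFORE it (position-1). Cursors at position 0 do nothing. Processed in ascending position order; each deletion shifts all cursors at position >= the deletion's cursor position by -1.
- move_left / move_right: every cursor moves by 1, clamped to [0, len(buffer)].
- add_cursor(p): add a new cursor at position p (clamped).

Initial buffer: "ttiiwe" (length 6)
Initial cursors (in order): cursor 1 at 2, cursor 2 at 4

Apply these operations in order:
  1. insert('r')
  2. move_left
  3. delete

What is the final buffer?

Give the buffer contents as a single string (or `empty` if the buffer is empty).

Answer: trirwe

Derivation:
After op 1 (insert('r')): buffer="ttriirwe" (len 8), cursors c1@3 c2@6, authorship ..1..2..
After op 2 (move_left): buffer="ttriirwe" (len 8), cursors c1@2 c2@5, authorship ..1..2..
After op 3 (delete): buffer="trirwe" (len 6), cursors c1@1 c2@3, authorship .1.2..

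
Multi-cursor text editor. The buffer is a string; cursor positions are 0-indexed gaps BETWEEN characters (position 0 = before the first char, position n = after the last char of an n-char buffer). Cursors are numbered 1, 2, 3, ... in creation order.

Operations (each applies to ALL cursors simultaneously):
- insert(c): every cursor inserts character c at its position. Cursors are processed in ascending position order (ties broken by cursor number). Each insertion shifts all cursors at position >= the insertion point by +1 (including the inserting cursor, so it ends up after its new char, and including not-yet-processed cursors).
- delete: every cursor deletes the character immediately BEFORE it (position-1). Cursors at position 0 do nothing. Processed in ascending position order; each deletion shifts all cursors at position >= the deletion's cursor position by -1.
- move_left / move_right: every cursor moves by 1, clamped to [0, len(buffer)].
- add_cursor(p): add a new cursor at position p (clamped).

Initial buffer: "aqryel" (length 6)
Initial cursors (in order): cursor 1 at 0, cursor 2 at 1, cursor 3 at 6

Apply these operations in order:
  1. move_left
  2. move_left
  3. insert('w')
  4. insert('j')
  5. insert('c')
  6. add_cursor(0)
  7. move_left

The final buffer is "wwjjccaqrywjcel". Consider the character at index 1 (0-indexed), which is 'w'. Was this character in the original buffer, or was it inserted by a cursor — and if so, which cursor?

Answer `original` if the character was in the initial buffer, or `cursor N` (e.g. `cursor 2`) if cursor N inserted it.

After op 1 (move_left): buffer="aqryel" (len 6), cursors c1@0 c2@0 c3@5, authorship ......
After op 2 (move_left): buffer="aqryel" (len 6), cursors c1@0 c2@0 c3@4, authorship ......
After op 3 (insert('w')): buffer="wwaqrywel" (len 9), cursors c1@2 c2@2 c3@7, authorship 12....3..
After op 4 (insert('j')): buffer="wwjjaqrywjel" (len 12), cursors c1@4 c2@4 c3@10, authorship 1212....33..
After op 5 (insert('c')): buffer="wwjjccaqrywjcel" (len 15), cursors c1@6 c2@6 c3@13, authorship 121212....333..
After op 6 (add_cursor(0)): buffer="wwjjccaqrywjcel" (len 15), cursors c4@0 c1@6 c2@6 c3@13, authorship 121212....333..
After op 7 (move_left): buffer="wwjjccaqrywjcel" (len 15), cursors c4@0 c1@5 c2@5 c3@12, authorship 121212....333..
Authorship (.=original, N=cursor N): 1 2 1 2 1 2 . . . . 3 3 3 . .
Index 1: author = 2

Answer: cursor 2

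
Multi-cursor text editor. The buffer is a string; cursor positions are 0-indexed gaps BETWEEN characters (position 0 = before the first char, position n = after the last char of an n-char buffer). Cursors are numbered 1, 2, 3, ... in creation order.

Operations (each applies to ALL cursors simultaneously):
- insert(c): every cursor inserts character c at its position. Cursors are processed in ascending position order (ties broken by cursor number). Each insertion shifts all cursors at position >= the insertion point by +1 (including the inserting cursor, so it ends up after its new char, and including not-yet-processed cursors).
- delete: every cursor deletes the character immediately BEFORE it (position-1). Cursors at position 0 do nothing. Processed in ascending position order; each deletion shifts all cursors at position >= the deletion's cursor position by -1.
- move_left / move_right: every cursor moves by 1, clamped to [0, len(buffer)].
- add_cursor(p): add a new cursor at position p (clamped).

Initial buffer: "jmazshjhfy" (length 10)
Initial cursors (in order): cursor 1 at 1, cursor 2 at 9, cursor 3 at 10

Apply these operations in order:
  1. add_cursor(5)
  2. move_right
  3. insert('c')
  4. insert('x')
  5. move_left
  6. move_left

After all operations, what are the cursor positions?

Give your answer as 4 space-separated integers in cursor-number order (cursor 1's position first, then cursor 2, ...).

After op 1 (add_cursor(5)): buffer="jmazshjhfy" (len 10), cursors c1@1 c4@5 c2@9 c3@10, authorship ..........
After op 2 (move_right): buffer="jmazshjhfy" (len 10), cursors c1@2 c4@6 c2@10 c3@10, authorship ..........
After op 3 (insert('c')): buffer="jmcazshcjhfycc" (len 14), cursors c1@3 c4@8 c2@14 c3@14, authorship ..1....4....23
After op 4 (insert('x')): buffer="jmcxazshcxjhfyccxx" (len 18), cursors c1@4 c4@10 c2@18 c3@18, authorship ..11....44....2323
After op 5 (move_left): buffer="jmcxazshcxjhfyccxx" (len 18), cursors c1@3 c4@9 c2@17 c3@17, authorship ..11....44....2323
After op 6 (move_left): buffer="jmcxazshcxjhfyccxx" (len 18), cursors c1@2 c4@8 c2@16 c3@16, authorship ..11....44....2323

Answer: 2 16 16 8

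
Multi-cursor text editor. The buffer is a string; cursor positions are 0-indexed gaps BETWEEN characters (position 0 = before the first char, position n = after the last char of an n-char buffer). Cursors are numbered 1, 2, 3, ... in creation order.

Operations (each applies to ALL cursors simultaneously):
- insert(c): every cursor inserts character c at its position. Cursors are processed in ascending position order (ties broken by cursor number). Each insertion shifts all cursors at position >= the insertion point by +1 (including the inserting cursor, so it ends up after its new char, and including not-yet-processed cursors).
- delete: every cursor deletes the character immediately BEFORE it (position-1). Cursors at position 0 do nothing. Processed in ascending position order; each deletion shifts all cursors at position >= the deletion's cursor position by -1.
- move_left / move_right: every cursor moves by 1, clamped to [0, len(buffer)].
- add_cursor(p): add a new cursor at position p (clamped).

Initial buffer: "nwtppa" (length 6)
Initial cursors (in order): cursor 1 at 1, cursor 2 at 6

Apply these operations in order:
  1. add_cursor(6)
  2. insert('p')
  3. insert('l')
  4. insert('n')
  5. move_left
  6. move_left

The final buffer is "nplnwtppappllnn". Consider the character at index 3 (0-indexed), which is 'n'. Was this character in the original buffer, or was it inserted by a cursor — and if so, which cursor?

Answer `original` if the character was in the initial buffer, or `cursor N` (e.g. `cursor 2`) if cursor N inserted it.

Answer: cursor 1

Derivation:
After op 1 (add_cursor(6)): buffer="nwtppa" (len 6), cursors c1@1 c2@6 c3@6, authorship ......
After op 2 (insert('p')): buffer="npwtppapp" (len 9), cursors c1@2 c2@9 c3@9, authorship .1.....23
After op 3 (insert('l')): buffer="nplwtppappll" (len 12), cursors c1@3 c2@12 c3@12, authorship .11.....2323
After op 4 (insert('n')): buffer="nplnwtppappllnn" (len 15), cursors c1@4 c2@15 c3@15, authorship .111.....232323
After op 5 (move_left): buffer="nplnwtppappllnn" (len 15), cursors c1@3 c2@14 c3@14, authorship .111.....232323
After op 6 (move_left): buffer="nplnwtppappllnn" (len 15), cursors c1@2 c2@13 c3@13, authorship .111.....232323
Authorship (.=original, N=cursor N): . 1 1 1 . . . . . 2 3 2 3 2 3
Index 3: author = 1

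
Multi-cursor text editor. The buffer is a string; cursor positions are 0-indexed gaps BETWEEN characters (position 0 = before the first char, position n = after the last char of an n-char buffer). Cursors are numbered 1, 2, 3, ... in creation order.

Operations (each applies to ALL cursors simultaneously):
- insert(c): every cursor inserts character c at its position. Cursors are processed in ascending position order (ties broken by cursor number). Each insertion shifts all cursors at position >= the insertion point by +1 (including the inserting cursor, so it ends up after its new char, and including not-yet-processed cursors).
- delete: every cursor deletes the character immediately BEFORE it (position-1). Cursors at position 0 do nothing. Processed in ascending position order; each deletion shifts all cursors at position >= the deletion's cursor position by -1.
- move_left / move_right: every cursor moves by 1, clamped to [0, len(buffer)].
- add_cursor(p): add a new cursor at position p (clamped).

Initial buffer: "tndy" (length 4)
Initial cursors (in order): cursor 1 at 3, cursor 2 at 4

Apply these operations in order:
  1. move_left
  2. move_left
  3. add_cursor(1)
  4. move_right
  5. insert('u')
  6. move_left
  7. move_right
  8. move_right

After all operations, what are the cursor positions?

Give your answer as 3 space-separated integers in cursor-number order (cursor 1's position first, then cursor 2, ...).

After op 1 (move_left): buffer="tndy" (len 4), cursors c1@2 c2@3, authorship ....
After op 2 (move_left): buffer="tndy" (len 4), cursors c1@1 c2@2, authorship ....
After op 3 (add_cursor(1)): buffer="tndy" (len 4), cursors c1@1 c3@1 c2@2, authorship ....
After op 4 (move_right): buffer="tndy" (len 4), cursors c1@2 c3@2 c2@3, authorship ....
After op 5 (insert('u')): buffer="tnuuduy" (len 7), cursors c1@4 c3@4 c2@6, authorship ..13.2.
After op 6 (move_left): buffer="tnuuduy" (len 7), cursors c1@3 c3@3 c2@5, authorship ..13.2.
After op 7 (move_right): buffer="tnuuduy" (len 7), cursors c1@4 c3@4 c2@6, authorship ..13.2.
After op 8 (move_right): buffer="tnuuduy" (len 7), cursors c1@5 c3@5 c2@7, authorship ..13.2.

Answer: 5 7 5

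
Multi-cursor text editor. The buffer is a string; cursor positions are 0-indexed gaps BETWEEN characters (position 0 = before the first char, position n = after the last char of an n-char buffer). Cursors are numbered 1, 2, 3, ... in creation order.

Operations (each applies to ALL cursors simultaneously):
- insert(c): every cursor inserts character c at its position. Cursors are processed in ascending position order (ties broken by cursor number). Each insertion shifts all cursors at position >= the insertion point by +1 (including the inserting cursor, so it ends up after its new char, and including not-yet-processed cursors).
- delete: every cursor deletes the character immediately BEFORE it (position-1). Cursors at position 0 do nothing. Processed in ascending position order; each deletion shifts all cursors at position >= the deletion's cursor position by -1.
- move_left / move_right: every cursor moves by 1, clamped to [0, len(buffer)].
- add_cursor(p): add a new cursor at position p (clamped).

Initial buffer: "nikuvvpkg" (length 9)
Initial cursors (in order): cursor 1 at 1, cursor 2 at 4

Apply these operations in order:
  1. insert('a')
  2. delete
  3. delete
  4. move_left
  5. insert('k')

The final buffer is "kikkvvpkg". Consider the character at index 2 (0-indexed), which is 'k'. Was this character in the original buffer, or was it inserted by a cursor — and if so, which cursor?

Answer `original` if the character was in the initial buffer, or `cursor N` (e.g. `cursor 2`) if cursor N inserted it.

Answer: cursor 2

Derivation:
After op 1 (insert('a')): buffer="naikuavvpkg" (len 11), cursors c1@2 c2@6, authorship .1...2.....
After op 2 (delete): buffer="nikuvvpkg" (len 9), cursors c1@1 c2@4, authorship .........
After op 3 (delete): buffer="ikvvpkg" (len 7), cursors c1@0 c2@2, authorship .......
After op 4 (move_left): buffer="ikvvpkg" (len 7), cursors c1@0 c2@1, authorship .......
After op 5 (insert('k')): buffer="kikkvvpkg" (len 9), cursors c1@1 c2@3, authorship 1.2......
Authorship (.=original, N=cursor N): 1 . 2 . . . . . .
Index 2: author = 2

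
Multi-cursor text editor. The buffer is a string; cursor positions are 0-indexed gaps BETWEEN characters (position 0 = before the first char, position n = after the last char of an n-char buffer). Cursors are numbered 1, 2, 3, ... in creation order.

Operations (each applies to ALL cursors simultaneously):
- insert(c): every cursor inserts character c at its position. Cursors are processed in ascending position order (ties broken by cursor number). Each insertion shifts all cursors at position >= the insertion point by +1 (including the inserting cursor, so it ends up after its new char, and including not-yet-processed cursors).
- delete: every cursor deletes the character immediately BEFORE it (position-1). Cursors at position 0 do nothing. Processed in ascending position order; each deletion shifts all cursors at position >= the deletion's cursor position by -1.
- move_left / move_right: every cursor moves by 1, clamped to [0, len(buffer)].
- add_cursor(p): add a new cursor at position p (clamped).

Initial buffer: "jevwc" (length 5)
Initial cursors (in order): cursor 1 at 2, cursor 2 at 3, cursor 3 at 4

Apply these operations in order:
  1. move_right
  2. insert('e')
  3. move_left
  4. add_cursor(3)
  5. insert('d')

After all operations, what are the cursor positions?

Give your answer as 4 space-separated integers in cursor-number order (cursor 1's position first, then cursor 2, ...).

Answer: 5 8 11 5

Derivation:
After op 1 (move_right): buffer="jevwc" (len 5), cursors c1@3 c2@4 c3@5, authorship .....
After op 2 (insert('e')): buffer="jevewece" (len 8), cursors c1@4 c2@6 c3@8, authorship ...1.2.3
After op 3 (move_left): buffer="jevewece" (len 8), cursors c1@3 c2@5 c3@7, authorship ...1.2.3
After op 4 (add_cursor(3)): buffer="jevewece" (len 8), cursors c1@3 c4@3 c2@5 c3@7, authorship ...1.2.3
After op 5 (insert('d')): buffer="jevddewdecde" (len 12), cursors c1@5 c4@5 c2@8 c3@11, authorship ...141.22.33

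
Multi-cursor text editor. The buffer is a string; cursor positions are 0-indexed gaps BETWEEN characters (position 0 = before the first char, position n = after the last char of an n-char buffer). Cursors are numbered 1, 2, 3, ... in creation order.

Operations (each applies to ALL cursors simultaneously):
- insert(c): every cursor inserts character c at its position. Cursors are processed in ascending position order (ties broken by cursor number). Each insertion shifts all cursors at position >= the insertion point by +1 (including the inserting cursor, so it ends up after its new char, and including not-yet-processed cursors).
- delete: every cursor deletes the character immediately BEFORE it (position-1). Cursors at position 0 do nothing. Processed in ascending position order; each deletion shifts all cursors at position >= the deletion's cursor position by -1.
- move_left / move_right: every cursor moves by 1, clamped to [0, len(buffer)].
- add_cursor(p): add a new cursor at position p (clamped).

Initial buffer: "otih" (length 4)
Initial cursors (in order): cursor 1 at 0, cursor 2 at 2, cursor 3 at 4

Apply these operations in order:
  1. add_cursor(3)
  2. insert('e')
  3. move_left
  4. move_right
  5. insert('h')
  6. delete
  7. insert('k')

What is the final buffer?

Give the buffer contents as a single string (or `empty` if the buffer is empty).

After op 1 (add_cursor(3)): buffer="otih" (len 4), cursors c1@0 c2@2 c4@3 c3@4, authorship ....
After op 2 (insert('e')): buffer="eoteiehe" (len 8), cursors c1@1 c2@4 c4@6 c3@8, authorship 1..2.4.3
After op 3 (move_left): buffer="eoteiehe" (len 8), cursors c1@0 c2@3 c4@5 c3@7, authorship 1..2.4.3
After op 4 (move_right): buffer="eoteiehe" (len 8), cursors c1@1 c2@4 c4@6 c3@8, authorship 1..2.4.3
After op 5 (insert('h')): buffer="ehotehiehheh" (len 12), cursors c1@2 c2@6 c4@9 c3@12, authorship 11..22.44.33
After op 6 (delete): buffer="eoteiehe" (len 8), cursors c1@1 c2@4 c4@6 c3@8, authorship 1..2.4.3
After op 7 (insert('k')): buffer="ekotekiekhek" (len 12), cursors c1@2 c2@6 c4@9 c3@12, authorship 11..22.44.33

Answer: ekotekiekhek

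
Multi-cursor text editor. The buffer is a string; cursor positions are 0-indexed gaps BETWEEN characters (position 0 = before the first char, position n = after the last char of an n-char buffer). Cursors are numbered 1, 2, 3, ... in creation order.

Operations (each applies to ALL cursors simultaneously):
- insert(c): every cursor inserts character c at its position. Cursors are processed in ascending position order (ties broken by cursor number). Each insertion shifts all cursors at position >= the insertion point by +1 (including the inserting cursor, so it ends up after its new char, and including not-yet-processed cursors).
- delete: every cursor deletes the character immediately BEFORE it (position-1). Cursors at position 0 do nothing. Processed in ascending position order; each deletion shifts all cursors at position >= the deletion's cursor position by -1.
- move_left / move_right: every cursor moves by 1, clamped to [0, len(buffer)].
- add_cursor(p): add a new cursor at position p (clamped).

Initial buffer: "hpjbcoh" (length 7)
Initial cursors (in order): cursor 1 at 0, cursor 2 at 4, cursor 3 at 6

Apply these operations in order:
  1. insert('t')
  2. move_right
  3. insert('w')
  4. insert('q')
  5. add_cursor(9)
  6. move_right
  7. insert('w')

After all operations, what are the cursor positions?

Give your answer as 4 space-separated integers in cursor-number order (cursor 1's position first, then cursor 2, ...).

After op 1 (insert('t')): buffer="thpjbtcoth" (len 10), cursors c1@1 c2@6 c3@9, authorship 1....2..3.
After op 2 (move_right): buffer="thpjbtcoth" (len 10), cursors c1@2 c2@7 c3@10, authorship 1....2..3.
After op 3 (insert('w')): buffer="thwpjbtcwothw" (len 13), cursors c1@3 c2@9 c3@13, authorship 1.1...2.2.3.3
After op 4 (insert('q')): buffer="thwqpjbtcwqothwq" (len 16), cursors c1@4 c2@11 c3@16, authorship 1.11...2.22.3.33
After op 5 (add_cursor(9)): buffer="thwqpjbtcwqothwq" (len 16), cursors c1@4 c4@9 c2@11 c3@16, authorship 1.11...2.22.3.33
After op 6 (move_right): buffer="thwqpjbtcwqothwq" (len 16), cursors c1@5 c4@10 c2@12 c3@16, authorship 1.11...2.22.3.33
After op 7 (insert('w')): buffer="thwqpwjbtcwwqowthwqw" (len 20), cursors c1@6 c4@12 c2@15 c3@20, authorship 1.11.1..2.242.23.333

Answer: 6 15 20 12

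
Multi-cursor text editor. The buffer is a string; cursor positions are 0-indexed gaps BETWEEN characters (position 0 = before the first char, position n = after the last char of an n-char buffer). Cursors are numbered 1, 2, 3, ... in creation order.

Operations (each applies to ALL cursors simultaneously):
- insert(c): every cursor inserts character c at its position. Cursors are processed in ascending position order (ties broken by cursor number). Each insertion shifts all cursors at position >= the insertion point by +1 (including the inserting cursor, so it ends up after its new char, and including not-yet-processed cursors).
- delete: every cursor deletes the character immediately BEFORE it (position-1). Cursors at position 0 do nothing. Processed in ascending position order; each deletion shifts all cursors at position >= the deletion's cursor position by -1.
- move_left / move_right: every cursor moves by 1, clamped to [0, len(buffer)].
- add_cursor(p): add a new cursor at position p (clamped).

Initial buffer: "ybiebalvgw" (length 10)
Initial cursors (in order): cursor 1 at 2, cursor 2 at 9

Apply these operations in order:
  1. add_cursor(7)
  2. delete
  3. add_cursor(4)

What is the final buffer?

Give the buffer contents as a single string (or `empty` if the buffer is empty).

After op 1 (add_cursor(7)): buffer="ybiebalvgw" (len 10), cursors c1@2 c3@7 c2@9, authorship ..........
After op 2 (delete): buffer="yiebavw" (len 7), cursors c1@1 c3@5 c2@6, authorship .......
After op 3 (add_cursor(4)): buffer="yiebavw" (len 7), cursors c1@1 c4@4 c3@5 c2@6, authorship .......

Answer: yiebavw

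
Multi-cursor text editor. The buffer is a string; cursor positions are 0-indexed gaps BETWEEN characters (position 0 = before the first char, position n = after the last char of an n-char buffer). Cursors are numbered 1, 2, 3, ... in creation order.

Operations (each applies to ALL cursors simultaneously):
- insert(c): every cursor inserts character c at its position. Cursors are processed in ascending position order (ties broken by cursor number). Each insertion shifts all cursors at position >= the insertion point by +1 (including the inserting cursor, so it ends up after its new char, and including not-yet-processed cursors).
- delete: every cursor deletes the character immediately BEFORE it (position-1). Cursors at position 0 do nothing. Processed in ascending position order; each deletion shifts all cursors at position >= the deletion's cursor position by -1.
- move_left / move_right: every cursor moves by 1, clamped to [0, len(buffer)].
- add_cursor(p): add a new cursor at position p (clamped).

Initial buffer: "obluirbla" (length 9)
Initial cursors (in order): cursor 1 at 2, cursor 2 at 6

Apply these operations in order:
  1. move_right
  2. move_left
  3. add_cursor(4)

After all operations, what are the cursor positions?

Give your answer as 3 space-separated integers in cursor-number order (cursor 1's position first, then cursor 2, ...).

After op 1 (move_right): buffer="obluirbla" (len 9), cursors c1@3 c2@7, authorship .........
After op 2 (move_left): buffer="obluirbla" (len 9), cursors c1@2 c2@6, authorship .........
After op 3 (add_cursor(4)): buffer="obluirbla" (len 9), cursors c1@2 c3@4 c2@6, authorship .........

Answer: 2 6 4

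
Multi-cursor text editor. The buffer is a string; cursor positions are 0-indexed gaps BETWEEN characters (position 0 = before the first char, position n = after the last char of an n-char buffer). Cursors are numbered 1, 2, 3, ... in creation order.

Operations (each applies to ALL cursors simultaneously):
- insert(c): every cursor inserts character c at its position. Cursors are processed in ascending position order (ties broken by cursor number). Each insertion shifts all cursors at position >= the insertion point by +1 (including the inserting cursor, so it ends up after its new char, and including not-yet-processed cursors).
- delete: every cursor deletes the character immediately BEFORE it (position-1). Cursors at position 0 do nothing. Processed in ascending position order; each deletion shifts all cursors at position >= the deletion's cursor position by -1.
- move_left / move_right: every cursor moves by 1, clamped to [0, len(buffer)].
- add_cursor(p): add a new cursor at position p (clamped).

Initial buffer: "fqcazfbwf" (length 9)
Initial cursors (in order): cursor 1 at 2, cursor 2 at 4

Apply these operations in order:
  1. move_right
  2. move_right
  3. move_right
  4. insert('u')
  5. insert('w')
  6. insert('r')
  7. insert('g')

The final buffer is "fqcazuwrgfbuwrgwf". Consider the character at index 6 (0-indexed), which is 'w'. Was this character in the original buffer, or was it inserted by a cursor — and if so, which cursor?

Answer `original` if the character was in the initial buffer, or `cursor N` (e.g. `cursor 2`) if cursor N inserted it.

After op 1 (move_right): buffer="fqcazfbwf" (len 9), cursors c1@3 c2@5, authorship .........
After op 2 (move_right): buffer="fqcazfbwf" (len 9), cursors c1@4 c2@6, authorship .........
After op 3 (move_right): buffer="fqcazfbwf" (len 9), cursors c1@5 c2@7, authorship .........
After op 4 (insert('u')): buffer="fqcazufbuwf" (len 11), cursors c1@6 c2@9, authorship .....1..2..
After op 5 (insert('w')): buffer="fqcazuwfbuwwf" (len 13), cursors c1@7 c2@11, authorship .....11..22..
After op 6 (insert('r')): buffer="fqcazuwrfbuwrwf" (len 15), cursors c1@8 c2@13, authorship .....111..222..
After op 7 (insert('g')): buffer="fqcazuwrgfbuwrgwf" (len 17), cursors c1@9 c2@15, authorship .....1111..2222..
Authorship (.=original, N=cursor N): . . . . . 1 1 1 1 . . 2 2 2 2 . .
Index 6: author = 1

Answer: cursor 1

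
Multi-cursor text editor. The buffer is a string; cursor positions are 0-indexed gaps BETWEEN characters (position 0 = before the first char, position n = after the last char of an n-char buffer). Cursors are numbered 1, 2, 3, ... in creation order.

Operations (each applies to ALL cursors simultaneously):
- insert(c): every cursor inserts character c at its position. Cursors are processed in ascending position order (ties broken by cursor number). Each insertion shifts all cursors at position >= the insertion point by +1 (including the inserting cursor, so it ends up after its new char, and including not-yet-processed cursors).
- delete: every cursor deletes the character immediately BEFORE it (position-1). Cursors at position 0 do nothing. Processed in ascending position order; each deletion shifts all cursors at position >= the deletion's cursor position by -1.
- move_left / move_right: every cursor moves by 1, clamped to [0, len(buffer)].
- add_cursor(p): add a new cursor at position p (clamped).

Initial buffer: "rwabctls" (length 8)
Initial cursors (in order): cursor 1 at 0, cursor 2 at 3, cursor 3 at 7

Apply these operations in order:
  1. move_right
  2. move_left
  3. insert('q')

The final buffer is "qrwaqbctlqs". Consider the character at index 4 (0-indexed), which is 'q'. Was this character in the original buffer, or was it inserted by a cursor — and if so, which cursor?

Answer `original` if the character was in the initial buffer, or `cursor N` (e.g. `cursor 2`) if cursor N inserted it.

After op 1 (move_right): buffer="rwabctls" (len 8), cursors c1@1 c2@4 c3@8, authorship ........
After op 2 (move_left): buffer="rwabctls" (len 8), cursors c1@0 c2@3 c3@7, authorship ........
After op 3 (insert('q')): buffer="qrwaqbctlqs" (len 11), cursors c1@1 c2@5 c3@10, authorship 1...2....3.
Authorship (.=original, N=cursor N): 1 . . . 2 . . . . 3 .
Index 4: author = 2

Answer: cursor 2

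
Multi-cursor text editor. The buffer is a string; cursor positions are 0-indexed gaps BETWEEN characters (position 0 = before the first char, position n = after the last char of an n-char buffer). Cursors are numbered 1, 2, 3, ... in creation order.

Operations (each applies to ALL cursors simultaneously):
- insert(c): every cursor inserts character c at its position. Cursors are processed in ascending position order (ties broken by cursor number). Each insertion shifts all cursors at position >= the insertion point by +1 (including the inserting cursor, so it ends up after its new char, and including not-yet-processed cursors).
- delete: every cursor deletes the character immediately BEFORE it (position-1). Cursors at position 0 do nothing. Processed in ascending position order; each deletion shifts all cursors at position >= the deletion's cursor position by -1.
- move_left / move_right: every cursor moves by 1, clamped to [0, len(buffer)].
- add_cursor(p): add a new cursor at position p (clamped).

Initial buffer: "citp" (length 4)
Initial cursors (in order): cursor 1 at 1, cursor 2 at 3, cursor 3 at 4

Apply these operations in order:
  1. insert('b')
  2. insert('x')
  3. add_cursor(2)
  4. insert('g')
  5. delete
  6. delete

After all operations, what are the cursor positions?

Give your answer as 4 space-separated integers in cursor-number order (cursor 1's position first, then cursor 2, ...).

After op 1 (insert('b')): buffer="cbitbpb" (len 7), cursors c1@2 c2@5 c3@7, authorship .1..2.3
After op 2 (insert('x')): buffer="cbxitbxpbx" (len 10), cursors c1@3 c2@7 c3@10, authorship .11..22.33
After op 3 (add_cursor(2)): buffer="cbxitbxpbx" (len 10), cursors c4@2 c1@3 c2@7 c3@10, authorship .11..22.33
After op 4 (insert('g')): buffer="cbgxgitbxgpbxg" (len 14), cursors c4@3 c1@5 c2@10 c3@14, authorship .1411..222.333
After op 5 (delete): buffer="cbxitbxpbx" (len 10), cursors c4@2 c1@3 c2@7 c3@10, authorship .11..22.33
After op 6 (delete): buffer="citbpb" (len 6), cursors c1@1 c4@1 c2@4 c3@6, authorship ...2.3

Answer: 1 4 6 1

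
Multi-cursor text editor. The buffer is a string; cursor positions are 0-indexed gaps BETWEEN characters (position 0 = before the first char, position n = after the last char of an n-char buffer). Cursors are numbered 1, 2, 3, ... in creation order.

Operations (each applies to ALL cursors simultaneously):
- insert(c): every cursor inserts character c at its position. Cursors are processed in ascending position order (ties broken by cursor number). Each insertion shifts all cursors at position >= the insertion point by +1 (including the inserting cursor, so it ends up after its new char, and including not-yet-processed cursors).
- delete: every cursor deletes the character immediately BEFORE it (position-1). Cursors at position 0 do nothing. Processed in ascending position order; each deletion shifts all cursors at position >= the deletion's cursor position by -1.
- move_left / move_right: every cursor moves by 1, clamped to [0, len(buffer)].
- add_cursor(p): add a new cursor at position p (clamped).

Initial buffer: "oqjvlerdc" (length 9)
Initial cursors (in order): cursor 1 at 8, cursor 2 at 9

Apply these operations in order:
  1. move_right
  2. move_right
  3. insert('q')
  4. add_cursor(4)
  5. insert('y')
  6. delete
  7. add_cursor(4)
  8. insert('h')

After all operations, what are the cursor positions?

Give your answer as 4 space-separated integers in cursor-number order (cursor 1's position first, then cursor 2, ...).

Answer: 15 15 6 6

Derivation:
After op 1 (move_right): buffer="oqjvlerdc" (len 9), cursors c1@9 c2@9, authorship .........
After op 2 (move_right): buffer="oqjvlerdc" (len 9), cursors c1@9 c2@9, authorship .........
After op 3 (insert('q')): buffer="oqjvlerdcqq" (len 11), cursors c1@11 c2@11, authorship .........12
After op 4 (add_cursor(4)): buffer="oqjvlerdcqq" (len 11), cursors c3@4 c1@11 c2@11, authorship .........12
After op 5 (insert('y')): buffer="oqjvylerdcqqyy" (len 14), cursors c3@5 c1@14 c2@14, authorship ....3.....1212
After op 6 (delete): buffer="oqjvlerdcqq" (len 11), cursors c3@4 c1@11 c2@11, authorship .........12
After op 7 (add_cursor(4)): buffer="oqjvlerdcqq" (len 11), cursors c3@4 c4@4 c1@11 c2@11, authorship .........12
After op 8 (insert('h')): buffer="oqjvhhlerdcqqhh" (len 15), cursors c3@6 c4@6 c1@15 c2@15, authorship ....34.....1212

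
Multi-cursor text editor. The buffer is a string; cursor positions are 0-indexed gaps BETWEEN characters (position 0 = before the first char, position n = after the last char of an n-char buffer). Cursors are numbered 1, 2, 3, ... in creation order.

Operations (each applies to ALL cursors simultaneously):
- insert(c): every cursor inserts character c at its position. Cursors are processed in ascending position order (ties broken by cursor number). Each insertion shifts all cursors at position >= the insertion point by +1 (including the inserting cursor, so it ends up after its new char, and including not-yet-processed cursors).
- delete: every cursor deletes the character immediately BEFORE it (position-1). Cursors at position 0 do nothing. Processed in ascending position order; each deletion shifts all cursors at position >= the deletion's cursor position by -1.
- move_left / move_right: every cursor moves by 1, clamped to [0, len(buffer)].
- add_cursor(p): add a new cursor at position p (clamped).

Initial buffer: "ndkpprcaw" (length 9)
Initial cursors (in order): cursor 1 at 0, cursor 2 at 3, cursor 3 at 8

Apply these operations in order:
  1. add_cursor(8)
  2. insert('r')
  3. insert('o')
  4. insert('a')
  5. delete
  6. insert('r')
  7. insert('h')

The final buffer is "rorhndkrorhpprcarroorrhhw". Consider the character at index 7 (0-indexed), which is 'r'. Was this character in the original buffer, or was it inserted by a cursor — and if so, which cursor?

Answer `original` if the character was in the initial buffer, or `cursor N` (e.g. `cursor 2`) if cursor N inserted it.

Answer: cursor 2

Derivation:
After op 1 (add_cursor(8)): buffer="ndkpprcaw" (len 9), cursors c1@0 c2@3 c3@8 c4@8, authorship .........
After op 2 (insert('r')): buffer="rndkrpprcarrw" (len 13), cursors c1@1 c2@5 c3@12 c4@12, authorship 1...2.....34.
After op 3 (insert('o')): buffer="rondkropprcarroow" (len 17), cursors c1@2 c2@7 c3@16 c4@16, authorship 11...22.....3434.
After op 4 (insert('a')): buffer="roandkroapprcarrooaaw" (len 21), cursors c1@3 c2@9 c3@20 c4@20, authorship 111...222.....343434.
After op 5 (delete): buffer="rondkropprcarroow" (len 17), cursors c1@2 c2@7 c3@16 c4@16, authorship 11...22.....3434.
After op 6 (insert('r')): buffer="rorndkrorpprcarroorrw" (len 21), cursors c1@3 c2@9 c3@20 c4@20, authorship 111...222.....343434.
After op 7 (insert('h')): buffer="rorhndkrorhpprcarroorrhhw" (len 25), cursors c1@4 c2@11 c3@24 c4@24, authorship 1111...2222.....34343434.
Authorship (.=original, N=cursor N): 1 1 1 1 . . . 2 2 2 2 . . . . . 3 4 3 4 3 4 3 4 .
Index 7: author = 2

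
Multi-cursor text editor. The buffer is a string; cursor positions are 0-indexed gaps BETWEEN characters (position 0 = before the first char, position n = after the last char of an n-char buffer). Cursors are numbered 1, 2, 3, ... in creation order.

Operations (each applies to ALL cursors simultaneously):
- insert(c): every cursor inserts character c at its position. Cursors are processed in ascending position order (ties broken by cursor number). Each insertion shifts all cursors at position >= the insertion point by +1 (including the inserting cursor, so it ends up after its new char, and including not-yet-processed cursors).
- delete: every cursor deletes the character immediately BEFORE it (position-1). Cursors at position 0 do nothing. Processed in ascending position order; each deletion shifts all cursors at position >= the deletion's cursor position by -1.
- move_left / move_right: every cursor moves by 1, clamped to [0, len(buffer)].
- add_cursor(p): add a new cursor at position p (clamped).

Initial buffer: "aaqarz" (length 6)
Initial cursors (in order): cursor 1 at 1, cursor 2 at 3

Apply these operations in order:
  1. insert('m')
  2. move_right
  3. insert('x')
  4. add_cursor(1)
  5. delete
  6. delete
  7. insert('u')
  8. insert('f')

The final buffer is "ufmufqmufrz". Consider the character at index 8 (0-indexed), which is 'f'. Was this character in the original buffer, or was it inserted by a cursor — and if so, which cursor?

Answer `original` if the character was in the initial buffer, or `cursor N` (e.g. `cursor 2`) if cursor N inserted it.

Answer: cursor 2

Derivation:
After op 1 (insert('m')): buffer="amaqmarz" (len 8), cursors c1@2 c2@5, authorship .1..2...
After op 2 (move_right): buffer="amaqmarz" (len 8), cursors c1@3 c2@6, authorship .1..2...
After op 3 (insert('x')): buffer="amaxqmaxrz" (len 10), cursors c1@4 c2@8, authorship .1.1.2.2..
After op 4 (add_cursor(1)): buffer="amaxqmaxrz" (len 10), cursors c3@1 c1@4 c2@8, authorship .1.1.2.2..
After op 5 (delete): buffer="maqmarz" (len 7), cursors c3@0 c1@2 c2@5, authorship 1..2...
After op 6 (delete): buffer="mqmrz" (len 5), cursors c3@0 c1@1 c2@3, authorship 1.2..
After op 7 (insert('u')): buffer="umuqmurz" (len 8), cursors c3@1 c1@3 c2@6, authorship 311.22..
After op 8 (insert('f')): buffer="ufmufqmufrz" (len 11), cursors c3@2 c1@5 c2@9, authorship 33111.222..
Authorship (.=original, N=cursor N): 3 3 1 1 1 . 2 2 2 . .
Index 8: author = 2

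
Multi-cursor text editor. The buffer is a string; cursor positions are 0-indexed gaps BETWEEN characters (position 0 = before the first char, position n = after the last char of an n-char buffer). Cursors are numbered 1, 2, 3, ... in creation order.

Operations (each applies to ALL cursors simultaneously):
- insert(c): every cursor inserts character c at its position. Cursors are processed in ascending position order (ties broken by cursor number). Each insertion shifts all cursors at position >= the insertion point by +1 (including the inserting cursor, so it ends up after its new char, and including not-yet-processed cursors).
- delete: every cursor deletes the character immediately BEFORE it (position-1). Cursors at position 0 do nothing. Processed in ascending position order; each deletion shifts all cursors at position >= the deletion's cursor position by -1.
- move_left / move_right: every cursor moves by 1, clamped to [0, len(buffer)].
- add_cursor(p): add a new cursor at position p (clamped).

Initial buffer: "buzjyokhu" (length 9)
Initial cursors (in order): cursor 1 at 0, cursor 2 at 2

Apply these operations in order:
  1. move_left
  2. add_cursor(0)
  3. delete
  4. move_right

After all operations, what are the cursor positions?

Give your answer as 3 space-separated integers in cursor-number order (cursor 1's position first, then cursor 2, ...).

Answer: 1 1 1

Derivation:
After op 1 (move_left): buffer="buzjyokhu" (len 9), cursors c1@0 c2@1, authorship .........
After op 2 (add_cursor(0)): buffer="buzjyokhu" (len 9), cursors c1@0 c3@0 c2@1, authorship .........
After op 3 (delete): buffer="uzjyokhu" (len 8), cursors c1@0 c2@0 c3@0, authorship ........
After op 4 (move_right): buffer="uzjyokhu" (len 8), cursors c1@1 c2@1 c3@1, authorship ........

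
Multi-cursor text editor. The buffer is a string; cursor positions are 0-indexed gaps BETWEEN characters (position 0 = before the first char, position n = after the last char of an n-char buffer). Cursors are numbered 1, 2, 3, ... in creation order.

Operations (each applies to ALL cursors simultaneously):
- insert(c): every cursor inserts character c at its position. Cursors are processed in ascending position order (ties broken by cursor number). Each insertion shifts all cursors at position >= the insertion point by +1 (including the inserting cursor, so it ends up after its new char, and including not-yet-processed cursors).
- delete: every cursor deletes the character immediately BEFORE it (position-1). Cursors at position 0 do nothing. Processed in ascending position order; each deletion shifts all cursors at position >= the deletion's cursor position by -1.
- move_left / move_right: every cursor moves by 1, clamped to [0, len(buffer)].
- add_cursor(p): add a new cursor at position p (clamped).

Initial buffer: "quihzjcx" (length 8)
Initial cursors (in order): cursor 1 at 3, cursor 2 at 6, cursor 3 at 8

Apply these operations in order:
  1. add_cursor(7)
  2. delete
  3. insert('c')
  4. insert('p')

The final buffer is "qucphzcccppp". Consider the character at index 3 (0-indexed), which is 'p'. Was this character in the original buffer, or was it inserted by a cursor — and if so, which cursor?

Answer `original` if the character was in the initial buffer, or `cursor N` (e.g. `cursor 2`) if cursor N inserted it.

Answer: cursor 1

Derivation:
After op 1 (add_cursor(7)): buffer="quihzjcx" (len 8), cursors c1@3 c2@6 c4@7 c3@8, authorship ........
After op 2 (delete): buffer="quhz" (len 4), cursors c1@2 c2@4 c3@4 c4@4, authorship ....
After op 3 (insert('c')): buffer="quchzccc" (len 8), cursors c1@3 c2@8 c3@8 c4@8, authorship ..1..234
After op 4 (insert('p')): buffer="qucphzcccppp" (len 12), cursors c1@4 c2@12 c3@12 c4@12, authorship ..11..234234
Authorship (.=original, N=cursor N): . . 1 1 . . 2 3 4 2 3 4
Index 3: author = 1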